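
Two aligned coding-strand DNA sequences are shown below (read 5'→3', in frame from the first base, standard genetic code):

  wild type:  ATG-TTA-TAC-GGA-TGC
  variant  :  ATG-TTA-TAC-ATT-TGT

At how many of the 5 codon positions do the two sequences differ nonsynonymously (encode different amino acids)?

1

Codon 1: ATG Met / ATG Met — identical.
Codon 2: TTA Leu / TTA Leu — identical.
Codon 3: TAC Tyr / TAC Tyr — identical.
Codon 4: GGA Gly / ATT Ile — nonsynonymous.
Codon 5: TGC Cys / TGT Cys — synonymous.
Nonsynonymous differences: 1.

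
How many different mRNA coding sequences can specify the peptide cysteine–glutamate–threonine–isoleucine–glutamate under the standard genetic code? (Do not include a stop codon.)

96

Cys: 2 codons.
Glu: 2 codons.
Thr: 4 codons.
Ile: 3 codons.
Glu: 2 codons.
2 × 2 × 4 × 3 × 2 = 96.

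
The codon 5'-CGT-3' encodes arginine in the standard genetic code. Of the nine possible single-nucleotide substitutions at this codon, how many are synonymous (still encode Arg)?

3

Position 1: none → 0 synonymous.
Position 2: none → 0 synonymous.
Position 3: CGC, CGA, CGG → 3 synonymous.
Total: 0 + 0 + 3 = 3.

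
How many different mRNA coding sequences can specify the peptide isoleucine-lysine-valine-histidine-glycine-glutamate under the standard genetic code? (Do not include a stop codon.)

384

Ile: 3 codons.
Lys: 2 codons.
Val: 4 codons.
His: 2 codons.
Gly: 4 codons.
Glu: 2 codons.
3 × 2 × 4 × 2 × 4 × 2 = 384.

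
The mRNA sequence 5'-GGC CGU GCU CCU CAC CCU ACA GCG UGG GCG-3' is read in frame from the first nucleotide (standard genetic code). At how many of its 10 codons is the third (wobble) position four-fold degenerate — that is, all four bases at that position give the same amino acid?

8

Codon 1 GGC (Gly): third position 4-fold.
Codon 2 CGU (Arg): third position 4-fold.
Codon 3 GCU (Ala): third position 4-fold.
Codon 4 CCU (Pro): third position 4-fold.
Codon 5 CAC (His): third position 2-fold.
Codon 6 CCU (Pro): third position 4-fold.
Codon 7 ACA (Thr): third position 4-fold.
Codon 8 GCG (Ala): third position 4-fold.
Codon 9 UGG (Trp): third position 1-fold.
Codon 10 GCG (Ala): third position 4-fold.
Four-fold degenerate third positions: 8.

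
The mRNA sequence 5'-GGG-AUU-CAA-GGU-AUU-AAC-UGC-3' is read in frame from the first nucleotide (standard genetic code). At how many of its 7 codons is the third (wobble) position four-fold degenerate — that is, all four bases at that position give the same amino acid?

2

Codon 1 GGG (Gly): third position 4-fold.
Codon 2 AUU (Ile): third position 3-fold.
Codon 3 CAA (Gln): third position 2-fold.
Codon 4 GGU (Gly): third position 4-fold.
Codon 5 AUU (Ile): third position 3-fold.
Codon 6 AAC (Asn): third position 2-fold.
Codon 7 UGC (Cys): third position 2-fold.
Four-fold degenerate third positions: 2.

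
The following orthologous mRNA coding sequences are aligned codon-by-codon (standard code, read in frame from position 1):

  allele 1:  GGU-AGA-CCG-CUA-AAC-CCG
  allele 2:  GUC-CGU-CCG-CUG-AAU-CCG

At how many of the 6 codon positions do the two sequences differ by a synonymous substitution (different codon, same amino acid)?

3

Codon 1: GGU Gly / GUC Val — nonsynonymous.
Codon 2: AGA Arg / CGU Arg — synonymous.
Codon 3: CCG Pro / CCG Pro — identical.
Codon 4: CUA Leu / CUG Leu — synonymous.
Codon 5: AAC Asn / AAU Asn — synonymous.
Codon 6: CCG Pro / CCG Pro — identical.
Synonymous differences: 3.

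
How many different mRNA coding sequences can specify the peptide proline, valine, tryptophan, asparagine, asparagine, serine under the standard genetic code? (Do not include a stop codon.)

Pro: 4 codons.
Val: 4 codons.
Trp: 1 codon.
Asn: 2 codons.
Asn: 2 codons.
Ser: 6 codons.
4 × 4 × 1 × 2 × 2 × 6 = 384.

384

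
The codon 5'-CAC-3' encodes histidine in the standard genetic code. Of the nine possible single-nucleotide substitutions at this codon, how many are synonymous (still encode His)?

1

Position 1: none → 0 synonymous.
Position 2: none → 0 synonymous.
Position 3: CAU → 1 synonymous.
Total: 0 + 0 + 1 = 1.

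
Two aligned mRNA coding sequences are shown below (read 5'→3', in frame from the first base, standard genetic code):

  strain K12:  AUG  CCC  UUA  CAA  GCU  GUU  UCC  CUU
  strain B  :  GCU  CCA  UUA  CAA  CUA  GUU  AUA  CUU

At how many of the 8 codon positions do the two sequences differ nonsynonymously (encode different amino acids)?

3

Codon 1: AUG Met / GCU Ala — nonsynonymous.
Codon 2: CCC Pro / CCA Pro — synonymous.
Codon 3: UUA Leu / UUA Leu — identical.
Codon 4: CAA Gln / CAA Gln — identical.
Codon 5: GCU Ala / CUA Leu — nonsynonymous.
Codon 6: GUU Val / GUU Val — identical.
Codon 7: UCC Ser / AUA Ile — nonsynonymous.
Codon 8: CUU Leu / CUU Leu — identical.
Nonsynonymous differences: 3.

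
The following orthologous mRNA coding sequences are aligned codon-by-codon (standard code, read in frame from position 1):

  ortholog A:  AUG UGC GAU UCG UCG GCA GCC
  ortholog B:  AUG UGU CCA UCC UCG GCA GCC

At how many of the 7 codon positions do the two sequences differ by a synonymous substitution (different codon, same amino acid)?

2

Codon 1: AUG Met / AUG Met — identical.
Codon 2: UGC Cys / UGU Cys — synonymous.
Codon 3: GAU Asp / CCA Pro — nonsynonymous.
Codon 4: UCG Ser / UCC Ser — synonymous.
Codon 5: UCG Ser / UCG Ser — identical.
Codon 6: GCA Ala / GCA Ala — identical.
Codon 7: GCC Ala / GCC Ala — identical.
Synonymous differences: 2.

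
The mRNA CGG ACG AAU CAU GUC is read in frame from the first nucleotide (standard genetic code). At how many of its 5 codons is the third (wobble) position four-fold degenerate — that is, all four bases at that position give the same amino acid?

Codon 1 CGG (Arg): third position 4-fold.
Codon 2 ACG (Thr): third position 4-fold.
Codon 3 AAU (Asn): third position 2-fold.
Codon 4 CAU (His): third position 2-fold.
Codon 5 GUC (Val): third position 4-fold.
Four-fold degenerate third positions: 3.

3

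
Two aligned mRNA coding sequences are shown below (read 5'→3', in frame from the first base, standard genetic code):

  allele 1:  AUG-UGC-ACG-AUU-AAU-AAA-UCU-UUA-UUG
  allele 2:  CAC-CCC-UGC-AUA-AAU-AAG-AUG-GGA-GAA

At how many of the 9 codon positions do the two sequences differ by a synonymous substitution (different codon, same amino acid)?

2

Codon 1: AUG Met / CAC His — nonsynonymous.
Codon 2: UGC Cys / CCC Pro — nonsynonymous.
Codon 3: ACG Thr / UGC Cys — nonsynonymous.
Codon 4: AUU Ile / AUA Ile — synonymous.
Codon 5: AAU Asn / AAU Asn — identical.
Codon 6: AAA Lys / AAG Lys — synonymous.
Codon 7: UCU Ser / AUG Met — nonsynonymous.
Codon 8: UUA Leu / GGA Gly — nonsynonymous.
Codon 9: UUG Leu / GAA Glu — nonsynonymous.
Synonymous differences: 2.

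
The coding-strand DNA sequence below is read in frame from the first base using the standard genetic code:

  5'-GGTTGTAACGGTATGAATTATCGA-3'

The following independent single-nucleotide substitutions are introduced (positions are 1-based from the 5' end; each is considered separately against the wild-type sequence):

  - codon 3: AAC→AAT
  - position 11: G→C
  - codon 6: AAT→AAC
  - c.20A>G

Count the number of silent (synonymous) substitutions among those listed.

Codon 3: AAC (Asn) → AAT (Asn) — synonymous.
Codon 4: GGT (Gly) → GCT (Ala) — missense.
Codon 6: AAT (Asn) → AAC (Asn) — synonymous.
Codon 7: TAT (Tyr) → TGT (Cys) — missense.
Synonymous: 2 of 4.

2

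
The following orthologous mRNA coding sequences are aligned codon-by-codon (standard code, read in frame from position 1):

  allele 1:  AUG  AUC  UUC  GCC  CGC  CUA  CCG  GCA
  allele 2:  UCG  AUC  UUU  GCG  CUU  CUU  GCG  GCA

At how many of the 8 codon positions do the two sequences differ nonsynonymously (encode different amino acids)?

3

Codon 1: AUG Met / UCG Ser — nonsynonymous.
Codon 2: AUC Ile / AUC Ile — identical.
Codon 3: UUC Phe / UUU Phe — synonymous.
Codon 4: GCC Ala / GCG Ala — synonymous.
Codon 5: CGC Arg / CUU Leu — nonsynonymous.
Codon 6: CUA Leu / CUU Leu — synonymous.
Codon 7: CCG Pro / GCG Ala — nonsynonymous.
Codon 8: GCA Ala / GCA Ala — identical.
Nonsynonymous differences: 3.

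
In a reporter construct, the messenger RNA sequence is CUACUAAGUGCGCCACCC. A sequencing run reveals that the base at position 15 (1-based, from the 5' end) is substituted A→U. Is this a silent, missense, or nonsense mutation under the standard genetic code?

Position 15 falls in codon 5: CCA → Pro.
After the substitution the codon is CCU → Pro.
Both encode Pro, so the change is synonymous.

silent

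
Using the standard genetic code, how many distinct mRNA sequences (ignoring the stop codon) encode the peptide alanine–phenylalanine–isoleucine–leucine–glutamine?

Ala: 4 codons.
Phe: 2 codons.
Ile: 3 codons.
Leu: 6 codons.
Gln: 2 codons.
4 × 2 × 3 × 6 × 2 = 288.

288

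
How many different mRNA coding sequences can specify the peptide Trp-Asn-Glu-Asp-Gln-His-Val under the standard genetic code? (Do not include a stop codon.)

128

Trp: 1 codon.
Asn: 2 codons.
Glu: 2 codons.
Asp: 2 codons.
Gln: 2 codons.
His: 2 codons.
Val: 4 codons.
1 × 2 × 2 × 2 × 2 × 2 × 4 = 128.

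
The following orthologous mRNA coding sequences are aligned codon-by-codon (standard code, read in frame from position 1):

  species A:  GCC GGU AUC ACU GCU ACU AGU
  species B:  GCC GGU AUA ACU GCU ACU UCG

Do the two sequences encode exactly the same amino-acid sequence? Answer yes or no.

Codon 1: GCC Ala / GCC Ala — identical.
Codon 2: GGU Gly / GGU Gly — identical.
Codon 3: AUC Ile / AUA Ile — synonymous.
Codon 4: ACU Thr / ACU Thr — identical.
Codon 5: GCU Ala / GCU Ala — identical.
Codon 6: ACU Thr / ACU Thr — identical.
Codon 7: AGU Ser / UCG Ser — synonymous.
Nonsynonymous differences: 0 → same protein.

yes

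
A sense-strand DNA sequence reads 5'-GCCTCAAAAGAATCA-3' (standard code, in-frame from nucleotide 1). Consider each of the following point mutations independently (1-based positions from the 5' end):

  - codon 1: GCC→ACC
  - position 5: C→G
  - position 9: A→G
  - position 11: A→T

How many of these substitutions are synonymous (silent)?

Codon 1: GCC (Ala) → ACC (Thr) — missense.
Codon 2: TCA (Ser) → TGA (Stop) — nonsense.
Codon 3: AAA (Lys) → AAG (Lys) — synonymous.
Codon 4: GAA (Glu) → GTA (Val) — missense.
Synonymous: 1 of 4.

1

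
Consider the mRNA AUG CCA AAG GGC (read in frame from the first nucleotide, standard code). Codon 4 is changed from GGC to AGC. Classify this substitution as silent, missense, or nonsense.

missense

Position 10 falls in codon 4: GGC → Gly.
After the substitution the codon is AGC → Ser.
Gly ≠ Ser, so this is a missense mutation.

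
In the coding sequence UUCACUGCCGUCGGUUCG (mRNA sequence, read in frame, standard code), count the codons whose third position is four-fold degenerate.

Codon 1 UUC (Phe): third position 2-fold.
Codon 2 ACU (Thr): third position 4-fold.
Codon 3 GCC (Ala): third position 4-fold.
Codon 4 GUC (Val): third position 4-fold.
Codon 5 GGU (Gly): third position 4-fold.
Codon 6 UCG (Ser): third position 4-fold.
Four-fold degenerate third positions: 5.

5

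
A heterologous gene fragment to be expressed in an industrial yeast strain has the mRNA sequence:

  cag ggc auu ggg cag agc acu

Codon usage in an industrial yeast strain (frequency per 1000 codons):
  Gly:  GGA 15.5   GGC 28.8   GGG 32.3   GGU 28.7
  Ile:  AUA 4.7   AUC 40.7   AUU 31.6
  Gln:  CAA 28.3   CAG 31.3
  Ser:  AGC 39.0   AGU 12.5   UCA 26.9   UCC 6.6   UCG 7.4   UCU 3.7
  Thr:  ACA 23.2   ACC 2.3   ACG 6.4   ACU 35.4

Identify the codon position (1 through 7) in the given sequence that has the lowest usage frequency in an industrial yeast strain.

Codon 1 CAG (Gln): 31.3 per 1000.
Codon 2 GGC (Gly): 28.8 per 1000.
Codon 3 AUU (Ile): 31.6 per 1000.
Codon 4 GGG (Gly): 32.3 per 1000.
Codon 5 CAG (Gln): 31.3 per 1000.
Codon 6 AGC (Ser): 39.0 per 1000.
Codon 7 ACU (Thr): 35.4 per 1000.
Lowest frequency is 28.8 at codon 2.

2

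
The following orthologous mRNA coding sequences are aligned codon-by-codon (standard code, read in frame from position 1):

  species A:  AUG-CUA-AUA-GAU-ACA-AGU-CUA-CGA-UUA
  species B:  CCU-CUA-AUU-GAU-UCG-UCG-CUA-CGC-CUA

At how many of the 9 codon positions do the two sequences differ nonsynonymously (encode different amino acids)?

Codon 1: AUG Met / CCU Pro — nonsynonymous.
Codon 2: CUA Leu / CUA Leu — identical.
Codon 3: AUA Ile / AUU Ile — synonymous.
Codon 4: GAU Asp / GAU Asp — identical.
Codon 5: ACA Thr / UCG Ser — nonsynonymous.
Codon 6: AGU Ser / UCG Ser — synonymous.
Codon 7: CUA Leu / CUA Leu — identical.
Codon 8: CGA Arg / CGC Arg — synonymous.
Codon 9: UUA Leu / CUA Leu — synonymous.
Nonsynonymous differences: 2.

2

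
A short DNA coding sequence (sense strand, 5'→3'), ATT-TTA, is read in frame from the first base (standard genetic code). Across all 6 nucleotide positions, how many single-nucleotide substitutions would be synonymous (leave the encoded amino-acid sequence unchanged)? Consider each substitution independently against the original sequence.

4

Codon 1 (ATT, Ile): 2 synonymous substitutions.
Codon 2 (TTA, Leu): 2 synonymous substitutions.
Total: 2 + 2 = 4.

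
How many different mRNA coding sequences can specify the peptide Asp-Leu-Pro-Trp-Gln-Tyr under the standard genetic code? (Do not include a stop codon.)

192

Asp: 2 codons.
Leu: 6 codons.
Pro: 4 codons.
Trp: 1 codon.
Gln: 2 codons.
Tyr: 2 codons.
2 × 6 × 4 × 1 × 2 × 2 = 192.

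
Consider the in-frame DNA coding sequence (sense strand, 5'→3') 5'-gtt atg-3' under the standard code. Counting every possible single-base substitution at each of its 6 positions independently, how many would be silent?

Codon 1 (GTT, Val): 3 synonymous substitutions.
Codon 2 (ATG, Met): 0 synonymous substitutions.
Total: 3 + 0 = 3.

3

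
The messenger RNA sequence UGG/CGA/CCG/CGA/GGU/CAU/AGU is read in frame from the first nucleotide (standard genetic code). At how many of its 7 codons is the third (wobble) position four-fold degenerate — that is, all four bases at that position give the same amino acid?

4

Codon 1 UGG (Trp): third position 1-fold.
Codon 2 CGA (Arg): third position 4-fold.
Codon 3 CCG (Pro): third position 4-fold.
Codon 4 CGA (Arg): third position 4-fold.
Codon 5 GGU (Gly): third position 4-fold.
Codon 6 CAU (His): third position 2-fold.
Codon 7 AGU (Ser): third position 2-fold.
Four-fold degenerate third positions: 4.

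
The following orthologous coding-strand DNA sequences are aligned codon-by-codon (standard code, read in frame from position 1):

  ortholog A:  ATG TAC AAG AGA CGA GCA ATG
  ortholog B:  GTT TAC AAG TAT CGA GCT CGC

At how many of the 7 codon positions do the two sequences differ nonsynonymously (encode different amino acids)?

Codon 1: ATG Met / GTT Val — nonsynonymous.
Codon 2: TAC Tyr / TAC Tyr — identical.
Codon 3: AAG Lys / AAG Lys — identical.
Codon 4: AGA Arg / TAT Tyr — nonsynonymous.
Codon 5: CGA Arg / CGA Arg — identical.
Codon 6: GCA Ala / GCT Ala — synonymous.
Codon 7: ATG Met / CGC Arg — nonsynonymous.
Nonsynonymous differences: 3.

3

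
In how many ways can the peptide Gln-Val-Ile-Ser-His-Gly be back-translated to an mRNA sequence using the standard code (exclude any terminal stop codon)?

Gln: 2 codons.
Val: 4 codons.
Ile: 3 codons.
Ser: 6 codons.
His: 2 codons.
Gly: 4 codons.
2 × 4 × 3 × 6 × 2 × 4 = 1152.

1152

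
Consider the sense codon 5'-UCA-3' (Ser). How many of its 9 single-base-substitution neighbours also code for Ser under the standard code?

Position 1: none → 0 synonymous.
Position 2: none → 0 synonymous.
Position 3: UCU, UCC, UCG → 3 synonymous.
Total: 0 + 0 + 3 = 3.

3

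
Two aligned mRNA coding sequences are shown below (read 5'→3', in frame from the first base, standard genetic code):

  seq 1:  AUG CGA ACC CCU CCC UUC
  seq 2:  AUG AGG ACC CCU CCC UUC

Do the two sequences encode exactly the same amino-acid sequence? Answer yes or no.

yes

Codon 1: AUG Met / AUG Met — identical.
Codon 2: CGA Arg / AGG Arg — synonymous.
Codon 3: ACC Thr / ACC Thr — identical.
Codon 4: CCU Pro / CCU Pro — identical.
Codon 5: CCC Pro / CCC Pro — identical.
Codon 6: UUC Phe / UUC Phe — identical.
Nonsynonymous differences: 0 → same protein.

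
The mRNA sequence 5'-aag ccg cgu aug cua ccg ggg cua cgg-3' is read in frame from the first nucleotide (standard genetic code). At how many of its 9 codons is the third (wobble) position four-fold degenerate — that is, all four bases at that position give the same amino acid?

Codon 1 AAG (Lys): third position 2-fold.
Codon 2 CCG (Pro): third position 4-fold.
Codon 3 CGU (Arg): third position 4-fold.
Codon 4 AUG (Met): third position 1-fold.
Codon 5 CUA (Leu): third position 4-fold.
Codon 6 CCG (Pro): third position 4-fold.
Codon 7 GGG (Gly): third position 4-fold.
Codon 8 CUA (Leu): third position 4-fold.
Codon 9 CGG (Arg): third position 4-fold.
Four-fold degenerate third positions: 7.

7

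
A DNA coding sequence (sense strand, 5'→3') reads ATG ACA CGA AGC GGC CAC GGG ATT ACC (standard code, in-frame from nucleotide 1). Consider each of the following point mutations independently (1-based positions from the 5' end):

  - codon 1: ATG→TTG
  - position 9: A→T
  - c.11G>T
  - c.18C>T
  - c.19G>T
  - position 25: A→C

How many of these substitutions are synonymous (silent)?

Codon 1: ATG (Met) → TTG (Leu) — missense.
Codon 3: CGA (Arg) → CGT (Arg) — synonymous.
Codon 4: AGC (Ser) → ATC (Ile) — missense.
Codon 6: CAC (His) → CAT (His) — synonymous.
Codon 7: GGG (Gly) → TGG (Trp) — missense.
Codon 9: ACC (Thr) → CCC (Pro) — missense.
Synonymous: 2 of 6.

2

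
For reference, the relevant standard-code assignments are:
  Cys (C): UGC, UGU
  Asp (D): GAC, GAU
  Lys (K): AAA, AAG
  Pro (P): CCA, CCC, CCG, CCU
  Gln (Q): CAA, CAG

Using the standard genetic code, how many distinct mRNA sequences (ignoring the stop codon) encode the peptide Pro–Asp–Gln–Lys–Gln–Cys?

128

Pro: 4 codons.
Asp: 2 codons.
Gln: 2 codons.
Lys: 2 codons.
Gln: 2 codons.
Cys: 2 codons.
4 × 2 × 2 × 2 × 2 × 2 = 128.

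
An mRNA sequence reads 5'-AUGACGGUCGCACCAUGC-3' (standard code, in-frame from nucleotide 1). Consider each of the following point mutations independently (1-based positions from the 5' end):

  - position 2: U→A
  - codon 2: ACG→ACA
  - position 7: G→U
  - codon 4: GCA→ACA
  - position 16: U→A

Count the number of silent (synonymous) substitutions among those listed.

Codon 1: AUG (Met) → AAG (Lys) — missense.
Codon 2: ACG (Thr) → ACA (Thr) — synonymous.
Codon 3: GUC (Val) → UUC (Phe) — missense.
Codon 4: GCA (Ala) → ACA (Thr) — missense.
Codon 6: UGC (Cys) → AGC (Ser) — missense.
Synonymous: 1 of 5.

1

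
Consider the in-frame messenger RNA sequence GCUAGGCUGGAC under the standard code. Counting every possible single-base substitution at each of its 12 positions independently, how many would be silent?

10

Codon 1 (GCU, Ala): 3 synonymous substitutions.
Codon 2 (AGG, Arg): 2 synonymous substitutions.
Codon 3 (CUG, Leu): 4 synonymous substitutions.
Codon 4 (GAC, Asp): 1 synonymous substitution.
Total: 3 + 2 + 4 + 1 = 10.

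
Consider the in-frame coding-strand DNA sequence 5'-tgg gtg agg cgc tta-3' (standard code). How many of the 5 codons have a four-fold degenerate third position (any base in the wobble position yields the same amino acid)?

2

Codon 1 TGG (Trp): third position 1-fold.
Codon 2 GTG (Val): third position 4-fold.
Codon 3 AGG (Arg): third position 2-fold.
Codon 4 CGC (Arg): third position 4-fold.
Codon 5 TTA (Leu): third position 2-fold.
Four-fold degenerate third positions: 2.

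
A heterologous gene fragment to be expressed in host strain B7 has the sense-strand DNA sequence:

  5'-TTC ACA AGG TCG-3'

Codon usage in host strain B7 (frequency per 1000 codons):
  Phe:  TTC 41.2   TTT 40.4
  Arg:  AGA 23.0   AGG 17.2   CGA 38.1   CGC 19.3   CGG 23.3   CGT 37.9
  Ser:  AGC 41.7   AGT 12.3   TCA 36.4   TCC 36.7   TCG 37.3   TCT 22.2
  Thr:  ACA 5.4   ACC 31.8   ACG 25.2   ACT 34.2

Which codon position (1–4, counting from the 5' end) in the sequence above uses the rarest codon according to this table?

Codon 1 TTC (Phe): 41.2 per 1000.
Codon 2 ACA (Thr): 5.4 per 1000.
Codon 3 AGG (Arg): 17.2 per 1000.
Codon 4 TCG (Ser): 37.3 per 1000.
Lowest frequency is 5.4 at codon 2.

2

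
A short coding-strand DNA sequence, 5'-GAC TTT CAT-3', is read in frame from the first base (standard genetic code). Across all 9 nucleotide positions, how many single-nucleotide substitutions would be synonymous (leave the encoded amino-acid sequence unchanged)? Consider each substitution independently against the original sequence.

Codon 1 (GAC, Asp): 1 synonymous substitution.
Codon 2 (TTT, Phe): 1 synonymous substitution.
Codon 3 (CAT, His): 1 synonymous substitution.
Total: 1 + 1 + 1 = 3.

3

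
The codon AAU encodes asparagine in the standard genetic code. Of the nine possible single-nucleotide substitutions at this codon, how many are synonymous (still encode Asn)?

Position 1: none → 0 synonymous.
Position 2: none → 0 synonymous.
Position 3: AAC → 1 synonymous.
Total: 0 + 0 + 1 = 1.

1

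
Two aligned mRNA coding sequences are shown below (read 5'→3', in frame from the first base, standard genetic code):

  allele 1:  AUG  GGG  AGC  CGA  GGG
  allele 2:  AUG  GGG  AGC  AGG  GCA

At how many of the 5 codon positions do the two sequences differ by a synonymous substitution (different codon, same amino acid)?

1

Codon 1: AUG Met / AUG Met — identical.
Codon 2: GGG Gly / GGG Gly — identical.
Codon 3: AGC Ser / AGC Ser — identical.
Codon 4: CGA Arg / AGG Arg — synonymous.
Codon 5: GGG Gly / GCA Ala — nonsynonymous.
Synonymous differences: 1.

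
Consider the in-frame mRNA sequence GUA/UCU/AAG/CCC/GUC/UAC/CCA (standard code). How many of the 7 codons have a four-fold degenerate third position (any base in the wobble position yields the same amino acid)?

Codon 1 GUA (Val): third position 4-fold.
Codon 2 UCU (Ser): third position 4-fold.
Codon 3 AAG (Lys): third position 2-fold.
Codon 4 CCC (Pro): third position 4-fold.
Codon 5 GUC (Val): third position 4-fold.
Codon 6 UAC (Tyr): third position 2-fold.
Codon 7 CCA (Pro): third position 4-fold.
Four-fold degenerate third positions: 5.

5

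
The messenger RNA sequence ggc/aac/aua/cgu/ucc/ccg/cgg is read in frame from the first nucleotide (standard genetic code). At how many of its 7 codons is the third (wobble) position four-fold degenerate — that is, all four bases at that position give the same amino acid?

Codon 1 GGC (Gly): third position 4-fold.
Codon 2 AAC (Asn): third position 2-fold.
Codon 3 AUA (Ile): third position 3-fold.
Codon 4 CGU (Arg): third position 4-fold.
Codon 5 UCC (Ser): third position 4-fold.
Codon 6 CCG (Pro): third position 4-fold.
Codon 7 CGG (Arg): third position 4-fold.
Four-fold degenerate third positions: 5.

5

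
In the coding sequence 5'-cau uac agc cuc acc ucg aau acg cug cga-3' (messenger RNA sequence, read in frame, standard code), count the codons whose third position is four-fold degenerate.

Codon 1 CAU (His): third position 2-fold.
Codon 2 UAC (Tyr): third position 2-fold.
Codon 3 AGC (Ser): third position 2-fold.
Codon 4 CUC (Leu): third position 4-fold.
Codon 5 ACC (Thr): third position 4-fold.
Codon 6 UCG (Ser): third position 4-fold.
Codon 7 AAU (Asn): third position 2-fold.
Codon 8 ACG (Thr): third position 4-fold.
Codon 9 CUG (Leu): third position 4-fold.
Codon 10 CGA (Arg): third position 4-fold.
Four-fold degenerate third positions: 6.

6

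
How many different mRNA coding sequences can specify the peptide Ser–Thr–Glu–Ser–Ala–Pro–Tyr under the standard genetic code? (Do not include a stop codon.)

Ser: 6 codons.
Thr: 4 codons.
Glu: 2 codons.
Ser: 6 codons.
Ala: 4 codons.
Pro: 4 codons.
Tyr: 2 codons.
6 × 4 × 2 × 6 × 4 × 4 × 2 = 9216.

9216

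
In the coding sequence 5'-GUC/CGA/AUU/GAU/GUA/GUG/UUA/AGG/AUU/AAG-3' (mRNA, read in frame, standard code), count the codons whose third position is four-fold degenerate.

Codon 1 GUC (Val): third position 4-fold.
Codon 2 CGA (Arg): third position 4-fold.
Codon 3 AUU (Ile): third position 3-fold.
Codon 4 GAU (Asp): third position 2-fold.
Codon 5 GUA (Val): third position 4-fold.
Codon 6 GUG (Val): third position 4-fold.
Codon 7 UUA (Leu): third position 2-fold.
Codon 8 AGG (Arg): third position 2-fold.
Codon 9 AUU (Ile): third position 3-fold.
Codon 10 AAG (Lys): third position 2-fold.
Four-fold degenerate third positions: 4.

4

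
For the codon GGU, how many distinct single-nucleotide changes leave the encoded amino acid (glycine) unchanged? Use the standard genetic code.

Position 1: none → 0 synonymous.
Position 2: none → 0 synonymous.
Position 3: GGC, GGA, GGG → 3 synonymous.
Total: 0 + 0 + 3 = 3.

3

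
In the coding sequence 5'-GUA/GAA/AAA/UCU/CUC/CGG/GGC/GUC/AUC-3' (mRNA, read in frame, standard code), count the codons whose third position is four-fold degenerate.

6

Codon 1 GUA (Val): third position 4-fold.
Codon 2 GAA (Glu): third position 2-fold.
Codon 3 AAA (Lys): third position 2-fold.
Codon 4 UCU (Ser): third position 4-fold.
Codon 5 CUC (Leu): third position 4-fold.
Codon 6 CGG (Arg): third position 4-fold.
Codon 7 GGC (Gly): third position 4-fold.
Codon 8 GUC (Val): third position 4-fold.
Codon 9 AUC (Ile): third position 3-fold.
Four-fold degenerate third positions: 6.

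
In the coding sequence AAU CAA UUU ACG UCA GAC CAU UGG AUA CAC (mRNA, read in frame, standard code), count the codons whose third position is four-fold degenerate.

Codon 1 AAU (Asn): third position 2-fold.
Codon 2 CAA (Gln): third position 2-fold.
Codon 3 UUU (Phe): third position 2-fold.
Codon 4 ACG (Thr): third position 4-fold.
Codon 5 UCA (Ser): third position 4-fold.
Codon 6 GAC (Asp): third position 2-fold.
Codon 7 CAU (His): third position 2-fold.
Codon 8 UGG (Trp): third position 1-fold.
Codon 9 AUA (Ile): third position 3-fold.
Codon 10 CAC (His): third position 2-fold.
Four-fold degenerate third positions: 2.

2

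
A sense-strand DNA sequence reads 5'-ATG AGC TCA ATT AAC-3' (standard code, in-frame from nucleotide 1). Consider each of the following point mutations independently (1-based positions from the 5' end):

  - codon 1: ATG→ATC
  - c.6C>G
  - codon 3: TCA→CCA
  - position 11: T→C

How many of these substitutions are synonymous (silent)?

Codon 1: ATG (Met) → ATC (Ile) — missense.
Codon 2: AGC (Ser) → AGG (Arg) — missense.
Codon 3: TCA (Ser) → CCA (Pro) — missense.
Codon 4: ATT (Ile) → ACT (Thr) — missense.
Synonymous: 0 of 4.

0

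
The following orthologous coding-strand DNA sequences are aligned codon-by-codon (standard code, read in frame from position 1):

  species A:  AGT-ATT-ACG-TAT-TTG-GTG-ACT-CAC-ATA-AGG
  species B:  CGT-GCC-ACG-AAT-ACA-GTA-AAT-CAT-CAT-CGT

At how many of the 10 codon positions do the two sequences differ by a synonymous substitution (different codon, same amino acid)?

Codon 1: AGT Ser / CGT Arg — nonsynonymous.
Codon 2: ATT Ile / GCC Ala — nonsynonymous.
Codon 3: ACG Thr / ACG Thr — identical.
Codon 4: TAT Tyr / AAT Asn — nonsynonymous.
Codon 5: TTG Leu / ACA Thr — nonsynonymous.
Codon 6: GTG Val / GTA Val — synonymous.
Codon 7: ACT Thr / AAT Asn — nonsynonymous.
Codon 8: CAC His / CAT His — synonymous.
Codon 9: ATA Ile / CAT His — nonsynonymous.
Codon 10: AGG Arg / CGT Arg — synonymous.
Synonymous differences: 3.

3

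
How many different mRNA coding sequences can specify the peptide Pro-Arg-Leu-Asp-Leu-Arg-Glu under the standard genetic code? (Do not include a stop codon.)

20736

Pro: 4 codons.
Arg: 6 codons.
Leu: 6 codons.
Asp: 2 codons.
Leu: 6 codons.
Arg: 6 codons.
Glu: 2 codons.
4 × 6 × 6 × 2 × 6 × 6 × 2 = 20736.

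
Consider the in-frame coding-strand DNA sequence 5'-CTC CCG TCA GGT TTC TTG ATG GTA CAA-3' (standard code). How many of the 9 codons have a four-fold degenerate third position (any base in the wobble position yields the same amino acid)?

5

Codon 1 CTC (Leu): third position 4-fold.
Codon 2 CCG (Pro): third position 4-fold.
Codon 3 TCA (Ser): third position 4-fold.
Codon 4 GGT (Gly): third position 4-fold.
Codon 5 TTC (Phe): third position 2-fold.
Codon 6 TTG (Leu): third position 2-fold.
Codon 7 ATG (Met): third position 1-fold.
Codon 8 GTA (Val): third position 4-fold.
Codon 9 CAA (Gln): third position 2-fold.
Four-fold degenerate third positions: 5.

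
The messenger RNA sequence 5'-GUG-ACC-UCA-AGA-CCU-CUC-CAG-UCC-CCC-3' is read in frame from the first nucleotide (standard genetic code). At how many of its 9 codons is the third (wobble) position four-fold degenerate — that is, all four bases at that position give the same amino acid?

7

Codon 1 GUG (Val): third position 4-fold.
Codon 2 ACC (Thr): third position 4-fold.
Codon 3 UCA (Ser): third position 4-fold.
Codon 4 AGA (Arg): third position 2-fold.
Codon 5 CCU (Pro): third position 4-fold.
Codon 6 CUC (Leu): third position 4-fold.
Codon 7 CAG (Gln): third position 2-fold.
Codon 8 UCC (Ser): third position 4-fold.
Codon 9 CCC (Pro): third position 4-fold.
Four-fold degenerate third positions: 7.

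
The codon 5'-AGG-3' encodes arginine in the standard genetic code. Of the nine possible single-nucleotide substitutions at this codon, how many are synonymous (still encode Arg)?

Position 1: CGG → 1 synonymous.
Position 2: none → 0 synonymous.
Position 3: AGA → 1 synonymous.
Total: 1 + 0 + 1 = 2.

2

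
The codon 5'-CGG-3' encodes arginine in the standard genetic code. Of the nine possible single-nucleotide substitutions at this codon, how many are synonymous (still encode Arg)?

Position 1: AGG → 1 synonymous.
Position 2: none → 0 synonymous.
Position 3: CGU, CGC, CGA → 3 synonymous.
Total: 1 + 0 + 3 = 4.

4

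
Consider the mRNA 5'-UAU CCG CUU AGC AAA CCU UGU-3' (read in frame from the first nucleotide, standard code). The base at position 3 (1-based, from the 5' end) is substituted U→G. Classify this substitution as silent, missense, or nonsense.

Position 3 falls in codon 1: UAU → Tyr.
After the substitution the codon is UAG → Stop.
The new codon is a stop codon, so this is a nonsense mutation.

nonsense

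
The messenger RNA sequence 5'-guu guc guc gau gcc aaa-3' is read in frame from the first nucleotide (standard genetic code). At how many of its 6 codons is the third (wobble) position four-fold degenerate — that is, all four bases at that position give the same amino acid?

4

Codon 1 GUU (Val): third position 4-fold.
Codon 2 GUC (Val): third position 4-fold.
Codon 3 GUC (Val): third position 4-fold.
Codon 4 GAU (Asp): third position 2-fold.
Codon 5 GCC (Ala): third position 4-fold.
Codon 6 AAA (Lys): third position 2-fold.
Four-fold degenerate third positions: 4.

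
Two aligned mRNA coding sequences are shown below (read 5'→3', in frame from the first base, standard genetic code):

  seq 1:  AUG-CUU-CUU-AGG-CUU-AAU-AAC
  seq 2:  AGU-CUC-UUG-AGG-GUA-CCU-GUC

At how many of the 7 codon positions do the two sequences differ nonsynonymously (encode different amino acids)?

4

Codon 1: AUG Met / AGU Ser — nonsynonymous.
Codon 2: CUU Leu / CUC Leu — synonymous.
Codon 3: CUU Leu / UUG Leu — synonymous.
Codon 4: AGG Arg / AGG Arg — identical.
Codon 5: CUU Leu / GUA Val — nonsynonymous.
Codon 6: AAU Asn / CCU Pro — nonsynonymous.
Codon 7: AAC Asn / GUC Val — nonsynonymous.
Nonsynonymous differences: 4.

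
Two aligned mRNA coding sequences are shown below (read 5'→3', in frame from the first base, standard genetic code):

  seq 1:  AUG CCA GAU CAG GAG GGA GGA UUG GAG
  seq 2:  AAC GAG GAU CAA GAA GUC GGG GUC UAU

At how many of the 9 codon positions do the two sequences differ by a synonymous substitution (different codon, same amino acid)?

3

Codon 1: AUG Met / AAC Asn — nonsynonymous.
Codon 2: CCA Pro / GAG Glu — nonsynonymous.
Codon 3: GAU Asp / GAU Asp — identical.
Codon 4: CAG Gln / CAA Gln — synonymous.
Codon 5: GAG Glu / GAA Glu — synonymous.
Codon 6: GGA Gly / GUC Val — nonsynonymous.
Codon 7: GGA Gly / GGG Gly — synonymous.
Codon 8: UUG Leu / GUC Val — nonsynonymous.
Codon 9: GAG Glu / UAU Tyr — nonsynonymous.
Synonymous differences: 3.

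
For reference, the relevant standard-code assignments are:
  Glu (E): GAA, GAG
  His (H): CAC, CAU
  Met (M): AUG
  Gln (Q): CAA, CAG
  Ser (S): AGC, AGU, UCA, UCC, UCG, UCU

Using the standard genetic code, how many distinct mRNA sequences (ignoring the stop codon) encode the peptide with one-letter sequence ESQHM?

48

Glu: 2 codons.
Ser: 6 codons.
Gln: 2 codons.
His: 2 codons.
Met: 1 codon.
2 × 6 × 2 × 2 × 1 = 48.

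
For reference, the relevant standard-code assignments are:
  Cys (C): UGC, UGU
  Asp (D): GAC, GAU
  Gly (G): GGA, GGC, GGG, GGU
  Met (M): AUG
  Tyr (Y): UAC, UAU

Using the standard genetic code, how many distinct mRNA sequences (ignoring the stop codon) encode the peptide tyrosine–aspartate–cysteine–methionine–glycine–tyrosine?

64

Tyr: 2 codons.
Asp: 2 codons.
Cys: 2 codons.
Met: 1 codon.
Gly: 4 codons.
Tyr: 2 codons.
2 × 2 × 2 × 1 × 4 × 2 = 64.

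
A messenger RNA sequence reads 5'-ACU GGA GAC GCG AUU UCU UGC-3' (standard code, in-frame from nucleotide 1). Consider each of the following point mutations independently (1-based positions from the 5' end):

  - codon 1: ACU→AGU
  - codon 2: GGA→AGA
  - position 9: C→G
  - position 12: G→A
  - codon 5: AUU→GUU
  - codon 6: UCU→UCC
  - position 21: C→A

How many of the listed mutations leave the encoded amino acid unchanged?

Codon 1: ACU (Thr) → AGU (Ser) — missense.
Codon 2: GGA (Gly) → AGA (Arg) — missense.
Codon 3: GAC (Asp) → GAG (Glu) — missense.
Codon 4: GCG (Ala) → GCA (Ala) — synonymous.
Codon 5: AUU (Ile) → GUU (Val) — missense.
Codon 6: UCU (Ser) → UCC (Ser) — synonymous.
Codon 7: UGC (Cys) → UGA (Stop) — nonsense.
Synonymous: 2 of 7.

2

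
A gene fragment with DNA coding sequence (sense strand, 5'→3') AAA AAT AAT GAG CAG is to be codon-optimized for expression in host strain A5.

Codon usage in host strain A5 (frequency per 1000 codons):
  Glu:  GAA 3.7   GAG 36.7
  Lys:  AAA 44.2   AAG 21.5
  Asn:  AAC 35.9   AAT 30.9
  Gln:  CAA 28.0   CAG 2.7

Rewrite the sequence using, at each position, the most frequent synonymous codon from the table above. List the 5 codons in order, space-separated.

AAA AAC AAC GAG CAA

Codon 1 (Lys): best is AAA at 44.2.
Codon 2 (Asn): best is AAC at 35.9.
Codon 3 (Asn): best is AAC at 35.9.
Codon 4 (Glu): best is GAG at 36.7.
Codon 5 (Gln): best is CAA at 28.0.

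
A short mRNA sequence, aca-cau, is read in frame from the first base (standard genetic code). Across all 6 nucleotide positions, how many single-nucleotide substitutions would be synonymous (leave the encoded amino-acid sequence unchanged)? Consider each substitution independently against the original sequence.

4

Codon 1 (ACA, Thr): 3 synonymous substitutions.
Codon 2 (CAU, His): 1 synonymous substitution.
Total: 3 + 1 = 4.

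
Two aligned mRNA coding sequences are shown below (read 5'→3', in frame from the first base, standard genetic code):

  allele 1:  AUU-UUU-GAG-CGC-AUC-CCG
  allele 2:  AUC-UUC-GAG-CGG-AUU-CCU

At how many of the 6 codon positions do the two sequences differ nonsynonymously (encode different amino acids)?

Codon 1: AUU Ile / AUC Ile — synonymous.
Codon 2: UUU Phe / UUC Phe — synonymous.
Codon 3: GAG Glu / GAG Glu — identical.
Codon 4: CGC Arg / CGG Arg — synonymous.
Codon 5: AUC Ile / AUU Ile — synonymous.
Codon 6: CCG Pro / CCU Pro — synonymous.
Nonsynonymous differences: 0.

0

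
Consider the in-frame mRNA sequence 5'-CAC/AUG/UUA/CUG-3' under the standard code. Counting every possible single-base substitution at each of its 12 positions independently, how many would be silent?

7

Codon 1 (CAC, His): 1 synonymous substitution.
Codon 2 (AUG, Met): 0 synonymous substitutions.
Codon 3 (UUA, Leu): 2 synonymous substitutions.
Codon 4 (CUG, Leu): 4 synonymous substitutions.
Total: 1 + 0 + 2 + 4 = 7.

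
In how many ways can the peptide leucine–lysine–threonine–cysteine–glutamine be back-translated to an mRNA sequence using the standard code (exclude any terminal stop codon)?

Leu: 6 codons.
Lys: 2 codons.
Thr: 4 codons.
Cys: 2 codons.
Gln: 2 codons.
6 × 2 × 4 × 2 × 2 = 192.

192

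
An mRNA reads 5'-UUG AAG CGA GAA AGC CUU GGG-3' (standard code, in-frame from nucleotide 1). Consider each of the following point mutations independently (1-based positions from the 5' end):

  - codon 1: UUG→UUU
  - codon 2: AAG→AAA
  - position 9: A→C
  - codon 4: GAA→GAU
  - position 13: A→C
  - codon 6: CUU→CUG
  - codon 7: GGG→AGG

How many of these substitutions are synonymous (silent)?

3

Codon 1: UUG (Leu) → UUU (Phe) — missense.
Codon 2: AAG (Lys) → AAA (Lys) — synonymous.
Codon 3: CGA (Arg) → CGC (Arg) — synonymous.
Codon 4: GAA (Glu) → GAU (Asp) — missense.
Codon 5: AGC (Ser) → CGC (Arg) — missense.
Codon 6: CUU (Leu) → CUG (Leu) — synonymous.
Codon 7: GGG (Gly) → AGG (Arg) — missense.
Synonymous: 3 of 7.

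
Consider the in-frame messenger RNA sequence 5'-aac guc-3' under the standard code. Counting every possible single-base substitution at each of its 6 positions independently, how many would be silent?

4

Codon 1 (AAC, Asn): 1 synonymous substitution.
Codon 2 (GUC, Val): 3 synonymous substitutions.
Total: 1 + 3 = 4.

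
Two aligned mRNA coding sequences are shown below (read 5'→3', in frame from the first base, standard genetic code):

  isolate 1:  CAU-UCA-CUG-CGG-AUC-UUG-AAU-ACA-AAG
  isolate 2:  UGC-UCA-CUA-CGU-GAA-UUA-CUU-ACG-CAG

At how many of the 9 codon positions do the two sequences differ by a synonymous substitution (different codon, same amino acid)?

Codon 1: CAU His / UGC Cys — nonsynonymous.
Codon 2: UCA Ser / UCA Ser — identical.
Codon 3: CUG Leu / CUA Leu — synonymous.
Codon 4: CGG Arg / CGU Arg — synonymous.
Codon 5: AUC Ile / GAA Glu — nonsynonymous.
Codon 6: UUG Leu / UUA Leu — synonymous.
Codon 7: AAU Asn / CUU Leu — nonsynonymous.
Codon 8: ACA Thr / ACG Thr — synonymous.
Codon 9: AAG Lys / CAG Gln — nonsynonymous.
Synonymous differences: 4.

4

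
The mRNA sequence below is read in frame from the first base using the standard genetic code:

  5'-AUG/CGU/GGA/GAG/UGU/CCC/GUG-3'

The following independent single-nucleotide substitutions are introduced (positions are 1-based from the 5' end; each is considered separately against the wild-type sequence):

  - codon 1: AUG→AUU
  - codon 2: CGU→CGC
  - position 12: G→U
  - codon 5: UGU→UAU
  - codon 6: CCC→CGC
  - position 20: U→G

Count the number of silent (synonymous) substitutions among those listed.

Codon 1: AUG (Met) → AUU (Ile) — missense.
Codon 2: CGU (Arg) → CGC (Arg) — synonymous.
Codon 4: GAG (Glu) → GAU (Asp) — missense.
Codon 5: UGU (Cys) → UAU (Tyr) — missense.
Codon 6: CCC (Pro) → CGC (Arg) — missense.
Codon 7: GUG (Val) → GGG (Gly) — missense.
Synonymous: 1 of 6.

1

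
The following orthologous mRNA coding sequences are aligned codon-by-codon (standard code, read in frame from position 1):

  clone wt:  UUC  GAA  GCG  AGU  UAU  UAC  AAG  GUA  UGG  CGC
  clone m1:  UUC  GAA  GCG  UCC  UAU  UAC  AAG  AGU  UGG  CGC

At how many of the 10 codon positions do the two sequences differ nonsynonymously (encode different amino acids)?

Codon 1: UUC Phe / UUC Phe — identical.
Codon 2: GAA Glu / GAA Glu — identical.
Codon 3: GCG Ala / GCG Ala — identical.
Codon 4: AGU Ser / UCC Ser — synonymous.
Codon 5: UAU Tyr / UAU Tyr — identical.
Codon 6: UAC Tyr / UAC Tyr — identical.
Codon 7: AAG Lys / AAG Lys — identical.
Codon 8: GUA Val / AGU Ser — nonsynonymous.
Codon 9: UGG Trp / UGG Trp — identical.
Codon 10: CGC Arg / CGC Arg — identical.
Nonsynonymous differences: 1.

1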